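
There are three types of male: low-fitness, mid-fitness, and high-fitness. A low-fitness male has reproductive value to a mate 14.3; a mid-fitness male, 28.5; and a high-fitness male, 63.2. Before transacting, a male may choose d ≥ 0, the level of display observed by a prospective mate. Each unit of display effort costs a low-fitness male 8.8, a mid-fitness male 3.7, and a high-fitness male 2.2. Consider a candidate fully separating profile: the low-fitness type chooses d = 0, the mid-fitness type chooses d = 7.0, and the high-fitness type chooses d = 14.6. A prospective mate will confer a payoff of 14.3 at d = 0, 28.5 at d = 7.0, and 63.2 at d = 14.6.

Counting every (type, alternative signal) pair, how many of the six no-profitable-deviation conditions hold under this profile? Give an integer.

4

Mid-fitness (own payoff 28.5 − 3.7×7.0 = 2.6): to d=0 gives 14.3 → profitable ✗; to d=14.6 gives 63.2 − 3.7×14.6 = 9.18 → profitable ✗.
Low-fitness (own payoff 14.3): to d=7.0 gives 28.5 − 8.8×7.0 = -33.1 → no gain ✓; to d=14.6 gives 63.2 − 8.8×14.6 = -65.28 → no gain ✓.
High-fitness (own payoff 63.2 − 2.2×14.6 = 31.08): to d=0 gives 14.3 → no gain ✓; to d=7.0 gives 28.5 − 2.2×7.0 = 13.1 → no gain ✓.
4 of the 6 constraints hold; not an equilibrium.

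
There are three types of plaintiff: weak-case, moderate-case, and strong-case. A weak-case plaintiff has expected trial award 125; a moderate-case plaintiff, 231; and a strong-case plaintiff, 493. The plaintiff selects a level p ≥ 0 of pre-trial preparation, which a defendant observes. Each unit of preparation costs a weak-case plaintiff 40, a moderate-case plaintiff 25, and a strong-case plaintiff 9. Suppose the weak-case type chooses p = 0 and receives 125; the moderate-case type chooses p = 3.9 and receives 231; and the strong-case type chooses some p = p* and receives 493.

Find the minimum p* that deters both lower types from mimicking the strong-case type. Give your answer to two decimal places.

Weak-case type (on-path payoff 125) won't mimic when 125 ≥ 493 − 40·p*, i.e. p* ≥ 9.20.
Moderate-case type (on-path payoff 231 − 25×3.9 = 133.5) won't mimic when 133.5 ≥ 493 − 25·p*, i.e. p* ≥ 14.38.
Both must hold, so p* = max(9.20, 14.38) = 14.38. The moderate-case type's constraint binds.

14.38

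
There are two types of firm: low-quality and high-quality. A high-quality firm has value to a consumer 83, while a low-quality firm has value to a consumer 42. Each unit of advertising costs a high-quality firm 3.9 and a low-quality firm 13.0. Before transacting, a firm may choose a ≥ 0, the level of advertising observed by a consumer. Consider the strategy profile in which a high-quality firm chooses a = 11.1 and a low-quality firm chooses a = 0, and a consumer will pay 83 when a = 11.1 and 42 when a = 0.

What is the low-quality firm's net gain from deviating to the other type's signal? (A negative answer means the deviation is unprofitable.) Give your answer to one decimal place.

Playing a = 0 the low-quality firm receives 42.
Deviating to a = 11.1 brings payment 83 at cost 13.0 × 11.1 = 144.3, netting -61.3.
Gain from deviating: -61.3 − 42 = -103.3.
The gain is negative, so the low-quality type's incentive-compatibility constraint is satisfied.

-103.3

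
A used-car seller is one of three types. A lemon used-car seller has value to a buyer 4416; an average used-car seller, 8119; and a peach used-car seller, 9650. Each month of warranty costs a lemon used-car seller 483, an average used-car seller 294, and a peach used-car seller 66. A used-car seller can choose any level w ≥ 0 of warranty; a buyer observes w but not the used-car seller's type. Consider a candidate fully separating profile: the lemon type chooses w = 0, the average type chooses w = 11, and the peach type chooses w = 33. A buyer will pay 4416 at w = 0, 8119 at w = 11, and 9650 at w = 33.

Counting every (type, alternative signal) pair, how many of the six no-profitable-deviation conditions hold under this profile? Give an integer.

Average (own payoff 8119 − 294×11 = 4885): to w=0 gives 4416 → no gain ✓; to w=33 gives 9650 − 294×33 = -52 → no gain ✓.
Lemon (own payoff 4416): to w=11 gives 8119 − 483×11 = 2806 → no gain ✓; to w=33 gives 9650 − 483×33 = -6289 → no gain ✓.
Peach (own payoff 9650 − 66×33 = 7472): to w=0 gives 4416 → no gain ✓; to w=11 gives 8119 − 66×11 = 7393 → no gain ✓.
6 of the 6 constraints hold; this profile is a separating equilibrium.

6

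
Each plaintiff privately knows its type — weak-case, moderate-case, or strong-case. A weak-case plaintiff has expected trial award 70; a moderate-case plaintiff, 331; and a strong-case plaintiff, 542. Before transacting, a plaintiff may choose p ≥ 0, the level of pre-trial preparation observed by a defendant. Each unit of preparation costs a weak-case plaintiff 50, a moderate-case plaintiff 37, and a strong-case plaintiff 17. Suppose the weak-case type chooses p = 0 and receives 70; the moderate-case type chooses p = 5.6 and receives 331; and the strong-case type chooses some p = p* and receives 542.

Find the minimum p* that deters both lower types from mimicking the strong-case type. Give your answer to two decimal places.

Weak-case type (on-path payoff 70) won't mimic when 70 ≥ 542 − 50·p*, i.e. p* ≥ 9.44.
Moderate-case type (on-path payoff 331 − 37×5.6 = 123.8) won't mimic when 123.8 ≥ 542 − 37·p*, i.e. p* ≥ 11.30.
Both must hold, so p* = max(9.44, 11.30) = 11.30. The moderate-case type's constraint binds.

11.30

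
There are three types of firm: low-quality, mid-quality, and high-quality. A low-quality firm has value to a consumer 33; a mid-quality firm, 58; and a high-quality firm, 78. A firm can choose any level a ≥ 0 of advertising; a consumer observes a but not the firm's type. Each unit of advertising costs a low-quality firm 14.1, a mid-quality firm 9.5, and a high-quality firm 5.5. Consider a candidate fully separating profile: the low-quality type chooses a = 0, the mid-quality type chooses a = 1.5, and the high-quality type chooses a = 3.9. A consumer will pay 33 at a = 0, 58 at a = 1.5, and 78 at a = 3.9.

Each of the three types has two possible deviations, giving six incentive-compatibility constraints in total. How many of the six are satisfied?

High-quality (own payoff 78 − 5.5×3.9 = 56.55): to a=0 gives 33 → no gain ✓; to a=1.5 gives 58 − 5.5×1.5 = 49.75 → no gain ✓.
Low-quality (own payoff 33): to a=1.5 gives 58 − 14.1×1.5 = 36.85 → profitable ✗; to a=3.9 gives 78 − 14.1×3.9 = 23.01 → no gain ✓.
Mid-quality (own payoff 58 − 9.5×1.5 = 43.75): to a=0 gives 33 → no gain ✓; to a=3.9 gives 78 − 9.5×3.9 = 40.95 → no gain ✓.
5 of the 6 constraints hold; not an equilibrium.

5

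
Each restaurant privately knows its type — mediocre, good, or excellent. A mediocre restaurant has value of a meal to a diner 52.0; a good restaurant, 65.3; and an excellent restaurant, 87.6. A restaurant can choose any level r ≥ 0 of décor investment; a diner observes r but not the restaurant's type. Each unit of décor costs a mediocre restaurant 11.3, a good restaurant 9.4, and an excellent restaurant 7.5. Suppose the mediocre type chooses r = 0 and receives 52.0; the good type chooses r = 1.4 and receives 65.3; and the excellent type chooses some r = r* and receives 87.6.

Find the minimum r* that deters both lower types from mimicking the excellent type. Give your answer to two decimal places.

3.77

Mediocre type (on-path payoff 52.0) won't mimic when 52.0 ≥ 87.6 − 11.3·r*, i.e. r* ≥ 3.15.
Good type (on-path payoff 65.3 − 9.4×1.4 = 52.14) won't mimic when 52.14 ≥ 87.6 − 9.4·r*, i.e. r* ≥ 3.77.
Both must hold, so r* = max(3.15, 3.77) = 3.77. The good type's constraint binds.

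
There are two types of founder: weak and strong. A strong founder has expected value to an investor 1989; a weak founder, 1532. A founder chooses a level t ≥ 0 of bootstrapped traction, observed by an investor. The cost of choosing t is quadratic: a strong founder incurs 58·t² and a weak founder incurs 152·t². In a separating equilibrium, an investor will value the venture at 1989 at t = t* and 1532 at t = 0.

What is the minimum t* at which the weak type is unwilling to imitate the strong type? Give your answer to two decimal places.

1.73

The weak type at t = 0 receives 1532; imitating at t* yields 1989 − 152·t*².
Indifference: 1532 = 1989 − 152·t*², so t*² = (1989 − 1532) / 152 ≈ 3.0066.
t* = √3.0066 ≈ 1.73.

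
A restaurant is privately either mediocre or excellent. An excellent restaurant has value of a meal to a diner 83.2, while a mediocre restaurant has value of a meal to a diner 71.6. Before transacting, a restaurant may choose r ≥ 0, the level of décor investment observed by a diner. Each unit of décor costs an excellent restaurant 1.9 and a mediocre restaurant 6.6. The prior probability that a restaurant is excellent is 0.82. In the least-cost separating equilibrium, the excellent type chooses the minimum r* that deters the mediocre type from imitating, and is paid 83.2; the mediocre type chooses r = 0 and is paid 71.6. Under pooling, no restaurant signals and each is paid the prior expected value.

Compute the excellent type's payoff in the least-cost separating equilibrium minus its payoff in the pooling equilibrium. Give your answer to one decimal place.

Least-cost separating signal: r* solves 71.6 = 83.2 − 6.6·r*, so r* = (83.2 − 71.6)/6.6 ≈ 1.7576.
Excellent type's separating payoff: 83.2 − 1.9 × r* = 83.2 − 1.9 × (83.2 − 71.6)/6.6 = 83.2 − 22.04/6.6 ≈ 79.861.
Pooling payoff: 0.82 × 83.2 + 0.18 × 71.6 = 81.112.
Difference: 79.861 − 81.112 = -1.251, i.e. -1.3 to one decimal place.
The excellent type would prefer the pooling outcome.

-1.3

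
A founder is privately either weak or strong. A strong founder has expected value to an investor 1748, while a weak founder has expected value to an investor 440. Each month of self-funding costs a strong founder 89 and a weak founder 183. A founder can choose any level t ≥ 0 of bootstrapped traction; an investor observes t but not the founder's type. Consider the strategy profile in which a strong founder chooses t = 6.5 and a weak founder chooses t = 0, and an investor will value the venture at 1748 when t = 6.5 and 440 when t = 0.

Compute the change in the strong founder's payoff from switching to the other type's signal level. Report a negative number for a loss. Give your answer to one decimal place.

-729.5

Playing t = 6.5 the strong founder receives 1748 − 89 × 6.5 = 1169.5.
Deviating to t = 0 yields 440 instead.
Gain from deviating: 440 − 1169.5 = -729.5.
The gain is negative, so the strong type's incentive-compatibility constraint is satisfied.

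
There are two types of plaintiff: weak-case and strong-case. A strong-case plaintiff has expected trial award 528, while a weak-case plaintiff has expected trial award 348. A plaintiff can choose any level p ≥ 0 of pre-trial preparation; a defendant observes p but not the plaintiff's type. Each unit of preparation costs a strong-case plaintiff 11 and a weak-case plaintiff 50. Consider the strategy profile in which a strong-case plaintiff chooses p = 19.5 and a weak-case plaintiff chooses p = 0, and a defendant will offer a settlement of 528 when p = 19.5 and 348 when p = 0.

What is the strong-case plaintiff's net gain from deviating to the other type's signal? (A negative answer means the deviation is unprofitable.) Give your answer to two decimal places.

Playing p = 19.5 the strong-case plaintiff receives 528 − 11 × 19.5 = 313.5.
Deviating to p = 0 yields 348 instead.
Gain from deviating: 348 − 313.5 = 34.50.
The gain is positive, so the strong-case type's incentive-compatibility constraint is violated — this profile is not a separating equilibrium.

34.50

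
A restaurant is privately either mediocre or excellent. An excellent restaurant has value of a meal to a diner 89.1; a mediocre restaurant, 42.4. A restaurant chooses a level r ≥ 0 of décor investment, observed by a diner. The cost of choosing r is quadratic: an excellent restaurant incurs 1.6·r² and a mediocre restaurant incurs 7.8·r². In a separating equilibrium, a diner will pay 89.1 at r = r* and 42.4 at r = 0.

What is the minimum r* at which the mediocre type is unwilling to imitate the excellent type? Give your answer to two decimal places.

The mediocre type at r = 0 receives 42.4; imitating at r* yields 89.1 − 7.8·r*².
Indifference: 42.4 = 89.1 − 7.8·r*², so r*² = (89.1 − 42.4) / 7.8 ≈ 5.9872.
r* = √5.9872 ≈ 2.45.

2.45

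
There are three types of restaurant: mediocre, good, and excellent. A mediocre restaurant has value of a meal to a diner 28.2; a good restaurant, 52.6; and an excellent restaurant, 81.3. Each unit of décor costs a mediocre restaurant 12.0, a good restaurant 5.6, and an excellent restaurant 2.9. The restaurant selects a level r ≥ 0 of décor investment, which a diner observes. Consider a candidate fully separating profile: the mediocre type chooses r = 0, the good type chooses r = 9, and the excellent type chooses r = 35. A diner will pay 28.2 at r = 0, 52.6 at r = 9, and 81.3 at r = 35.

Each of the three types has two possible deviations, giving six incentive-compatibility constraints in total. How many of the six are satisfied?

3

Good (own payoff 52.6 − 5.6×9 = 2.2): to r=0 gives 28.2 → profitable ✗; to r=35 gives 81.3 − 5.6×35 = -114.7 → no gain ✓.
Mediocre (own payoff 28.2): to r=9 gives 52.6 − 12.0×9 = -55.4 → no gain ✓; to r=35 gives 81.3 − 12.0×35 = -338.7 → no gain ✓.
Excellent (own payoff 81.3 − 2.9×35 = -20.2): to r=0 gives 28.2 → profitable ✗; to r=9 gives 52.6 − 2.9×9 = 26.5 → profitable ✗.
3 of the 6 constraints hold; not an equilibrium.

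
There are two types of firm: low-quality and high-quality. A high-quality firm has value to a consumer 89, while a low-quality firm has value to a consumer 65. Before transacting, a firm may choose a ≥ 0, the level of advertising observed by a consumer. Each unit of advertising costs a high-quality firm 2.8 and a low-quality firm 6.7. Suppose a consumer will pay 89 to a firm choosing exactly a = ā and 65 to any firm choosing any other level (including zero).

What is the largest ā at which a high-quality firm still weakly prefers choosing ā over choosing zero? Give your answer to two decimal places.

8.57

Choosing ā yields the high-quality type 89 − 2.8·ā; choosing zero yields 65.
The high-quality type is indifferent at 89 − 2.8·ā = 65, i.e. ā = (89 − 65) / 2.8 ≈ 8.57.
For any ā above 8.57 the high-quality type would rather pool at zero, so separation collapses.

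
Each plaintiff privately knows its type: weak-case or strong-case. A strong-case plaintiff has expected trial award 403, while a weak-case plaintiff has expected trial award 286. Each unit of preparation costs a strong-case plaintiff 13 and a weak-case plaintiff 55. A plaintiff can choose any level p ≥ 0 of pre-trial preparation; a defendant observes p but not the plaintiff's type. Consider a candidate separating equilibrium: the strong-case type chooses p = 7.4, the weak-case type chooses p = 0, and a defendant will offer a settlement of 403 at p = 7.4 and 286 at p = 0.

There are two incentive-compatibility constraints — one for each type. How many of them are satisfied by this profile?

Weak-case type: stay at 0 → 286; mimic → 403 − 55 × 7.4 = -4. IC holds (286 ≥ -4).
Strong-case type: signal → 403 − 13 × 7.4 = 306.8; deviate to 0 → 286. IC holds (306.8 ≥ 286).
2 of 2 constraints hold, so this is a separating equilibrium.

2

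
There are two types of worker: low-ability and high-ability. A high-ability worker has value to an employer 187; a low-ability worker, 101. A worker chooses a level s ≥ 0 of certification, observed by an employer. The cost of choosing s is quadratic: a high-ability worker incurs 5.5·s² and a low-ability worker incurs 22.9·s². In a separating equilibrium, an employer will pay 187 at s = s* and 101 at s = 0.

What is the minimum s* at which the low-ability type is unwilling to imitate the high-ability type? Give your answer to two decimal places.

1.94

The low-ability type at s = 0 receives 101; imitating at s* yields 187 − 22.9·s*².
Indifference: 101 = 187 − 22.9·s*², so s*² = (187 − 101) / 22.9 ≈ 3.7555.
s* = √3.7555 ≈ 1.94.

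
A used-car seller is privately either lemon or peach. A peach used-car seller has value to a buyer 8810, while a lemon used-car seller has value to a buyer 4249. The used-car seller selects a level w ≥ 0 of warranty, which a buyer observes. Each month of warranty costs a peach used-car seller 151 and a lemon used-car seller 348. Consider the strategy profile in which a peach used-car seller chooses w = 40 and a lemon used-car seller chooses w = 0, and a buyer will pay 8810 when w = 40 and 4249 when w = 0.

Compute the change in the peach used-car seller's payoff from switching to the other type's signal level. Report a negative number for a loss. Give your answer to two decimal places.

Playing w = 40 the peach used-car seller receives 8810 − 151 × 40 = 2770.
Deviating to w = 0 yields 4249 instead.
Gain from deviating: 4249 − 2770 = 1479.00.
The gain is positive, so the peach type's incentive-compatibility constraint is violated — this profile is not a separating equilibrium.

1479.00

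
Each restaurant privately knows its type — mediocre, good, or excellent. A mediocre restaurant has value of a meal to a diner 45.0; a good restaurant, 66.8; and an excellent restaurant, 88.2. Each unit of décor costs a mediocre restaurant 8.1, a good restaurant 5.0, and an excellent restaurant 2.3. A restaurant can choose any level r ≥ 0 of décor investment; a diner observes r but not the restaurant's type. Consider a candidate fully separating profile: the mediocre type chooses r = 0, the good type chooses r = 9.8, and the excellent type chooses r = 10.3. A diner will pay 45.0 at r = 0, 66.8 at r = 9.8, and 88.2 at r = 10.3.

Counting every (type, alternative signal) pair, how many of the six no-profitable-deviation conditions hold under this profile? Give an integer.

4

Excellent (own payoff 88.2 − 2.3×10.3 = 64.51): to r=0 gives 45.0 → no gain ✓; to r=9.8 gives 66.8 − 2.3×9.8 = 44.26 → no gain ✓.
Mediocre (own payoff 45.0): to r=9.8 gives 66.8 − 8.1×9.8 = -12.58 → no gain ✓; to r=10.3 gives 88.2 − 8.1×10.3 = 4.77 → no gain ✓.
Good (own payoff 66.8 − 5.0×9.8 = 17.8): to r=0 gives 45.0 → profitable ✗; to r=10.3 gives 88.2 − 5.0×10.3 = 36.7 → profitable ✗.
4 of the 6 constraints hold; not an equilibrium.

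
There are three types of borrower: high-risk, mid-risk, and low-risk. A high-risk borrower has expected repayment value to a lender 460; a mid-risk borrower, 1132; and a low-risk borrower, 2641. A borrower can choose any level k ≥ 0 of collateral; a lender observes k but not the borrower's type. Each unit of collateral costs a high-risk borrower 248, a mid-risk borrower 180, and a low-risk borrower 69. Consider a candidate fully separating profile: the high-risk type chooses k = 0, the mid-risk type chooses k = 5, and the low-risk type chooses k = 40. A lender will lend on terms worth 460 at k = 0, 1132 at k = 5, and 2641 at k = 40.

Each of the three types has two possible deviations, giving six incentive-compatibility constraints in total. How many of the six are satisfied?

3

Mid-risk (own payoff 1132 − 180×5 = 232): to k=0 gives 460 → profitable ✗; to k=40 gives 2641 − 180×40 = -4559 → no gain ✓.
Low-risk (own payoff 2641 − 69×40 = -119): to k=0 gives 460 → profitable ✗; to k=5 gives 1132 − 69×5 = 787 → profitable ✗.
High-risk (own payoff 460): to k=5 gives 1132 − 248×5 = -108 → no gain ✓; to k=40 gives 2641 − 248×40 = -7279 → no gain ✓.
3 of the 6 constraints hold; not an equilibrium.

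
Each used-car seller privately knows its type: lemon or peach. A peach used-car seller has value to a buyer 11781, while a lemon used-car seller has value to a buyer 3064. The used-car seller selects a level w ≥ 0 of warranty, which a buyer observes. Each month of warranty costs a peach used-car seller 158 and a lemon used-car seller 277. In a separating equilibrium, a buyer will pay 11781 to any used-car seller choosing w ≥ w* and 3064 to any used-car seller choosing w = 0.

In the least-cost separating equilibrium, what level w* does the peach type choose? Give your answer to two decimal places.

31.47

A lemon used-car seller choosing w = 0 receives 3064.
Imitating at w* instead would pay 11781 at cost 277·w*, netting 11781 − 277·w*.
Indifference: 3064 = 11781 − 277·w*, so w* = (11781 − 3064) / 277 ≈ 31.47.
This is the lemon type's binding incentive-compatibility constraint; any w ≥ 31.47 sustains separation on that side.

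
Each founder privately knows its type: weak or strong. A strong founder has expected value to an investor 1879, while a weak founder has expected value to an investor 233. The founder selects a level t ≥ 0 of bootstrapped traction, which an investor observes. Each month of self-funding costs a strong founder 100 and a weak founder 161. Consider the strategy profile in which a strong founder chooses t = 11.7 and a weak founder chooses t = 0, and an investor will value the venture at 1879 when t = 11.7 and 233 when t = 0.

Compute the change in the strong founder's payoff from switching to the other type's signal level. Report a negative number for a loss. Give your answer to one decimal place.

Playing t = 11.7 the strong founder receives 1879 − 100 × 11.7 = 709.
Deviating to t = 0 yields 233 instead.
Gain from deviating: 233 − 709 = -476.0.
The gain is negative, so the strong type's incentive-compatibility constraint is satisfied.

-476.0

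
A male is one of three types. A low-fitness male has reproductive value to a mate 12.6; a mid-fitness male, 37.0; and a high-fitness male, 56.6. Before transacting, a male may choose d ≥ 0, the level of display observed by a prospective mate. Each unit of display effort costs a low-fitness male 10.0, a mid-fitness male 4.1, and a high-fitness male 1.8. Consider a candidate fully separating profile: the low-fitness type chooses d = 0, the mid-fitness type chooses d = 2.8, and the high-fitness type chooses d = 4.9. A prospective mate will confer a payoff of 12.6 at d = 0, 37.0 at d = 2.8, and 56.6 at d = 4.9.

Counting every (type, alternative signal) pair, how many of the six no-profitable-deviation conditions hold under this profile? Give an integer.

Mid-fitness (own payoff 37.0 − 4.1×2.8 = 25.52): to d=0 gives 12.6 → no gain ✓; to d=4.9 gives 56.6 − 4.1×4.9 = 36.51 → profitable ✗.
Low-fitness (own payoff 12.6): to d=2.8 gives 37.0 − 10.0×2.8 = 9 → no gain ✓; to d=4.9 gives 56.6 − 10.0×4.9 = 7.6 → no gain ✓.
High-fitness (own payoff 56.6 − 1.8×4.9 = 47.78): to d=0 gives 12.6 → no gain ✓; to d=2.8 gives 37.0 − 1.8×2.8 = 31.96 → no gain ✓.
5 of the 6 constraints hold; not an equilibrium.

5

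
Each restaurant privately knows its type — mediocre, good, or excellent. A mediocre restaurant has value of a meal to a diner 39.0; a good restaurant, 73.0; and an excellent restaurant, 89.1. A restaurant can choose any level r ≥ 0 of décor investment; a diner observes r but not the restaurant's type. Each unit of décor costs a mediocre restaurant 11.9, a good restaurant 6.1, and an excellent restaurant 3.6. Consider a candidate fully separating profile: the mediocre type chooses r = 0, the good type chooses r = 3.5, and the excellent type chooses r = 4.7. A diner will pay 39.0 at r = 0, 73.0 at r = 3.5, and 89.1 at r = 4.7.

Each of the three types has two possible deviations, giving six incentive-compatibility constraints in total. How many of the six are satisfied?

5

Mediocre (own payoff 39.0): to r=3.5 gives 73.0 − 11.9×3.5 = 31.35 → no gain ✓; to r=4.7 gives 89.1 − 11.9×4.7 = 33.17 → no gain ✓.
Excellent (own payoff 89.1 − 3.6×4.7 = 72.18): to r=0 gives 39.0 → no gain ✓; to r=3.5 gives 73.0 − 3.6×3.5 = 60.4 → no gain ✓.
Good (own payoff 73.0 − 6.1×3.5 = 51.65): to r=0 gives 39.0 → no gain ✓; to r=4.7 gives 89.1 − 6.1×4.7 = 60.43 → profitable ✗.
5 of the 6 constraints hold; not an equilibrium.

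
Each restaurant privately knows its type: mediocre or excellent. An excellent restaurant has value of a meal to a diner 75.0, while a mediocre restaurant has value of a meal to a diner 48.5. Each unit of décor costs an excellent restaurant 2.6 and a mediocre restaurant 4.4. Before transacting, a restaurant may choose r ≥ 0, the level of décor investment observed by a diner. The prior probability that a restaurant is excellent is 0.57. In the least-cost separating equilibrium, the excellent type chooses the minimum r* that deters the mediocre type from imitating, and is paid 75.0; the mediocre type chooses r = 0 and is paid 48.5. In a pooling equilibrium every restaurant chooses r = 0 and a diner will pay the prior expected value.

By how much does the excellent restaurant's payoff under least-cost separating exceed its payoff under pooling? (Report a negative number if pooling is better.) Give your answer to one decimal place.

-4.3

Least-cost separating signal: r* solves 48.5 = 75.0 − 4.4·r*, so r* = (75.0 − 48.5)/4.4 ≈ 6.0227.
Excellent type's separating payoff: 75.0 − 2.6 × r* = 75.0 − 2.6 × (75.0 − 48.5)/4.4 = 75.0 − 68.9/4.4 ≈ 59.341.
Pooling payoff: 0.57 × 75.0 + 0.43 × 48.5 = 63.605.
Difference: 59.341 − 63.605 = -4.264, i.e. -4.3 to one decimal place.
The excellent type would prefer the pooling outcome.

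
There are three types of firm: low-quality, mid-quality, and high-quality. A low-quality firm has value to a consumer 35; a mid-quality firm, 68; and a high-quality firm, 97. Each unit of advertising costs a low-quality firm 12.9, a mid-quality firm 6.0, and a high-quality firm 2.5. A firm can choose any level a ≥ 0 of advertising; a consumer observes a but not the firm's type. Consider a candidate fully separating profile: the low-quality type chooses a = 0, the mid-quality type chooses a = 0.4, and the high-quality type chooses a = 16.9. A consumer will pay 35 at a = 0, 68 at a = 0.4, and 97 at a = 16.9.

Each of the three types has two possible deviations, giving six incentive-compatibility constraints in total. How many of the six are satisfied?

Mid-quality (own payoff 68 − 6.0×0.4 = 65.6): to a=0 gives 35 → no gain ✓; to a=16.9 gives 97 − 6.0×16.9 = -4.4 → no gain ✓.
Low-quality (own payoff 35): to a=0.4 gives 68 − 12.9×0.4 = 62.84 → profitable ✗; to a=16.9 gives 97 − 12.9×16.9 = -121.01 → no gain ✓.
High-quality (own payoff 97 − 2.5×16.9 = 54.75): to a=0 gives 35 → no gain ✓; to a=0.4 gives 68 − 2.5×0.4 = 67 → profitable ✗.
4 of the 6 constraints hold; not an equilibrium.

4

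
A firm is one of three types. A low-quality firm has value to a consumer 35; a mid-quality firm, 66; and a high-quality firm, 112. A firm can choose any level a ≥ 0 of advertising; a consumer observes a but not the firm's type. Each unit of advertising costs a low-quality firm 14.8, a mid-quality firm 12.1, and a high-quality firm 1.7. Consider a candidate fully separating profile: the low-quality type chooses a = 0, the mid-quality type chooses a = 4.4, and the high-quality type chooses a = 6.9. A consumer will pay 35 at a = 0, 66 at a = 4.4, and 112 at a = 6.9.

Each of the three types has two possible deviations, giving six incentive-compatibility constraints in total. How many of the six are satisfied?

Mid-quality (own payoff 66 − 12.1×4.4 = 12.76): to a=0 gives 35 → profitable ✗; to a=6.9 gives 112 − 12.1×6.9 = 28.51 → profitable ✗.
High-quality (own payoff 112 − 1.7×6.9 = 100.27): to a=0 gives 35 → no gain ✓; to a=4.4 gives 66 − 1.7×4.4 = 58.52 → no gain ✓.
Low-quality (own payoff 35): to a=4.4 gives 66 − 14.8×4.4 = 0.88 → no gain ✓; to a=6.9 gives 112 − 14.8×6.9 = 9.88 → no gain ✓.
4 of the 6 constraints hold; not an equilibrium.

4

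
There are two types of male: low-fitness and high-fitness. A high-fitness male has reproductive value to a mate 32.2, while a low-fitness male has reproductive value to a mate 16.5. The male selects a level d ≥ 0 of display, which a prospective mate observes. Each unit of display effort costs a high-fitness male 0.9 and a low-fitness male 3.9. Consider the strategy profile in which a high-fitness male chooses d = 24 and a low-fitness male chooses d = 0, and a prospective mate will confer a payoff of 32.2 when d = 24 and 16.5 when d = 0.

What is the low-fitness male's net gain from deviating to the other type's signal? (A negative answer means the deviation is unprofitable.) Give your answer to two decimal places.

Playing d = 0 the low-fitness male receives 16.5.
Deviating to d = 24 brings payment 32.2 at cost 3.9 × 24 = 93.6, netting -61.4.
Gain from deviating: -61.4 − 16.5 = -77.90.
The gain is negative, so the low-fitness type's incentive-compatibility constraint is satisfied.

-77.90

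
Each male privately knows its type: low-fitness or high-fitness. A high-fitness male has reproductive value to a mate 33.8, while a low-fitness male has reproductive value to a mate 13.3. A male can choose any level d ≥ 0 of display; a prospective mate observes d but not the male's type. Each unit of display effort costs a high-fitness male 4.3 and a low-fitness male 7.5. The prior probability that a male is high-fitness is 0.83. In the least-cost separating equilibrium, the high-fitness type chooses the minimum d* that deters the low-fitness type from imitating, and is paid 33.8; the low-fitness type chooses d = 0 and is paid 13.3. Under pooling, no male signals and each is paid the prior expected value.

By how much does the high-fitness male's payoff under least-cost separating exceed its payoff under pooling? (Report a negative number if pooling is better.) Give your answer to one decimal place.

Least-cost separating signal: d* solves 13.3 = 33.8 − 7.5·d*, so d* = (33.8 − 13.3)/7.5 ≈ 2.7333.
High-fitness type's separating payoff: 33.8 − 4.3 × d* = 33.8 − 4.3 × (33.8 − 13.3)/7.5 = 33.8 − 88.15/7.5 ≈ 22.047.
Pooling payoff: 0.83 × 33.8 + 0.17 × 13.3 = 30.315.
Difference: 22.047 − 30.315 = -8.268, i.e. -8.3 to one decimal place.
The high-fitness type would prefer the pooling outcome.

-8.3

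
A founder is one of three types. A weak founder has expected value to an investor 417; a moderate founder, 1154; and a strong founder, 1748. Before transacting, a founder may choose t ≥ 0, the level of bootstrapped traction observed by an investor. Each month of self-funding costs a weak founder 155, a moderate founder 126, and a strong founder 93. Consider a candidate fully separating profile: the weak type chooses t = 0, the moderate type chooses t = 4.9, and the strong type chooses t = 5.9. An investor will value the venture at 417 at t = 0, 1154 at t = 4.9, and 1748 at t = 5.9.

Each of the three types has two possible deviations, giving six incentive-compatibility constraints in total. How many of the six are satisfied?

4

Moderate (own payoff 1154 − 126×4.9 = 536.6): to t=0 gives 417 → no gain ✓; to t=5.9 gives 1748 − 126×5.9 = 1004.6 → profitable ✗.
Strong (own payoff 1748 − 93×5.9 = 1199.3): to t=0 gives 417 → no gain ✓; to t=4.9 gives 1154 − 93×4.9 = 698.3 → no gain ✓.
Weak (own payoff 417): to t=4.9 gives 1154 − 155×4.9 = 394.5 → no gain ✓; to t=5.9 gives 1748 − 155×5.9 = 833.5 → profitable ✗.
4 of the 6 constraints hold; not an equilibrium.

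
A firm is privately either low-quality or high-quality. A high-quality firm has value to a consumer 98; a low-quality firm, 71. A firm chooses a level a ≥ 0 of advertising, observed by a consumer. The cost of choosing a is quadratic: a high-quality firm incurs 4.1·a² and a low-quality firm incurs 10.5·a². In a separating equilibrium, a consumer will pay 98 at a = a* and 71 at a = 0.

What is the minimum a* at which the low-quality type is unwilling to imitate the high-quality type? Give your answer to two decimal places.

The low-quality type at a = 0 receives 71; imitating at a* yields 98 − 10.5·a*².
Indifference: 71 = 98 − 10.5·a*², so a*² = (98 − 71) / 10.5 ≈ 2.5714.
a* = √2.5714 ≈ 1.60.

1.60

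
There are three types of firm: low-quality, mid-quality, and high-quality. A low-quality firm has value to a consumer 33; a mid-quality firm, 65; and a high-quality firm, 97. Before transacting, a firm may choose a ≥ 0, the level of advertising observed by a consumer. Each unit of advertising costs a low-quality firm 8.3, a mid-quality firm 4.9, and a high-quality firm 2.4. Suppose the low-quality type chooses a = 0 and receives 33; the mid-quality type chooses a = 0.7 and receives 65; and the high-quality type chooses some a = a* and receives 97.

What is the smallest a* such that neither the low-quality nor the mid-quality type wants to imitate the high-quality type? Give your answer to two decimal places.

Mid-quality type (on-path payoff 65 − 4.9×0.7 = 61.57) won't mimic when 61.57 ≥ 97 − 4.9·a*, i.e. a* ≥ 7.23.
Low-quality type (on-path payoff 33) won't mimic when 33 ≥ 97 − 8.3·a*, i.e. a* ≥ 7.71.
Both must hold, so a* = max(7.71, 7.23) = 7.71. The low-quality type's constraint binds.

7.71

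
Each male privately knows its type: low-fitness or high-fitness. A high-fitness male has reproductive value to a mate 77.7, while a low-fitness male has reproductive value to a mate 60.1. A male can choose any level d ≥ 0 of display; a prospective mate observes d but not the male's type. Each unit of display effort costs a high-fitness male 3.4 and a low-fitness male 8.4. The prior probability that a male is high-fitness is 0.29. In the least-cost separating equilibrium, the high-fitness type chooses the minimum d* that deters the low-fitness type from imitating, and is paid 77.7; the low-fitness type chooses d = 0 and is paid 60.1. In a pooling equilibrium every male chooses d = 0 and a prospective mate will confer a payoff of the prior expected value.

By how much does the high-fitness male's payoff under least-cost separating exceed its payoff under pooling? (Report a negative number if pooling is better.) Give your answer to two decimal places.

5.37

Least-cost separating signal: d* solves 60.1 = 77.7 − 8.4·d*, so d* = (77.7 − 60.1)/8.4 ≈ 2.0952.
High-fitness type's separating payoff: 77.7 − 3.4 × d* = 77.7 − 3.4 × (77.7 − 60.1)/8.4 = 77.7 − 59.84/8.4 ≈ 70.5762.
Pooling payoff: 0.29 × 77.7 + 0.71 × 60.1 = 65.204.
Difference: 70.5762 − 65.204 = 5.3722, i.e. 5.37 to two decimal places.
The high-fitness type prefers to separate.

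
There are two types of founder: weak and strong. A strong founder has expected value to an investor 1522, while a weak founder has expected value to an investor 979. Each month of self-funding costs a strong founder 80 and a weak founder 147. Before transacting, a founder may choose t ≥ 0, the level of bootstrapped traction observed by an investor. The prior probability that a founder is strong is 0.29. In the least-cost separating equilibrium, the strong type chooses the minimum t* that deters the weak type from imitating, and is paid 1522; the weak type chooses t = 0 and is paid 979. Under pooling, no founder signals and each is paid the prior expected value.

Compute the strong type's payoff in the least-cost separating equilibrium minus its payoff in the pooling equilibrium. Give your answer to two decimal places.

90.02

Least-cost separating signal: t* solves 979 = 1522 − 147·t*, so t* = (1522 − 979)/147 ≈ 3.6939.
Strong type's separating payoff: 1522 − 80 × t* = 1522 − 80 × (1522 − 979)/147 = 1522 − 43440/147 ≈ 1226.4898.
Pooling payoff: 0.29 × 1522 + 0.71 × 979 = 1136.47.
Difference: 1226.4898 − 1136.47 = 90.0198, i.e. 90.02 to two decimal places.
The strong type prefers to separate.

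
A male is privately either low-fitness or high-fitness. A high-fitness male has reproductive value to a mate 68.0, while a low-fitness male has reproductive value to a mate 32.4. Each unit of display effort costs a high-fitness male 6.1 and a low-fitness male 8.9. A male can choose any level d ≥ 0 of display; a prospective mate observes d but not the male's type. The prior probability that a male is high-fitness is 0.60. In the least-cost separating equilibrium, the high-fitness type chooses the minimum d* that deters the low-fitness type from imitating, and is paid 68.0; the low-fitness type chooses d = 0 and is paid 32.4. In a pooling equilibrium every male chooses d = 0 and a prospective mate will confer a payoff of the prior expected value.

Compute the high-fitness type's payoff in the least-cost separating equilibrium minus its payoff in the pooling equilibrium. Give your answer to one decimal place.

-10.2

Least-cost separating signal: d* solves 32.4 = 68.0 − 8.9·d*, so d* = (68.0 − 32.4)/8.9 = 4.
High-fitness type's separating payoff: 68.0 − 6.1 × d* = 68.0 − 6.1 × (68.0 − 32.4)/8.9 = 68.0 − 217.16/8.9 = 43.6.
Pooling payoff: 0.60 × 68.0 + 0.40 × 32.4 = 53.76.
Difference: 43.6 − 53.76 = -10.16, i.e. -10.2 to one decimal place.
The high-fitness type would prefer the pooling outcome.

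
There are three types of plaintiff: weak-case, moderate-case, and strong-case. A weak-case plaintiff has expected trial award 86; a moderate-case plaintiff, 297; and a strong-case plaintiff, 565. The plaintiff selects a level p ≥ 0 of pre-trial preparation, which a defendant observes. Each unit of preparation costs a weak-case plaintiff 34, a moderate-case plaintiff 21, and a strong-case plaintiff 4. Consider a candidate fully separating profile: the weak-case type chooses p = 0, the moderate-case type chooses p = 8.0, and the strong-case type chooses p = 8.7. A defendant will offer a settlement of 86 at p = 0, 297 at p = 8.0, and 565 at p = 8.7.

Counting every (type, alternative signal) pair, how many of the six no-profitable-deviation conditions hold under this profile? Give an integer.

4

Moderate-case (own payoff 297 − 21×8.0 = 129): to p=0 gives 86 → no gain ✓; to p=8.7 gives 565 − 21×8.7 = 382.3 → profitable ✗.
Weak-case (own payoff 86): to p=8.0 gives 297 − 34×8.0 = 25 → no gain ✓; to p=8.7 gives 565 − 34×8.7 = 269.2 → profitable ✗.
Strong-case (own payoff 565 − 4×8.7 = 530.2): to p=0 gives 86 → no gain ✓; to p=8.0 gives 297 − 4×8.0 = 265 → no gain ✓.
4 of the 6 constraints hold; not an equilibrium.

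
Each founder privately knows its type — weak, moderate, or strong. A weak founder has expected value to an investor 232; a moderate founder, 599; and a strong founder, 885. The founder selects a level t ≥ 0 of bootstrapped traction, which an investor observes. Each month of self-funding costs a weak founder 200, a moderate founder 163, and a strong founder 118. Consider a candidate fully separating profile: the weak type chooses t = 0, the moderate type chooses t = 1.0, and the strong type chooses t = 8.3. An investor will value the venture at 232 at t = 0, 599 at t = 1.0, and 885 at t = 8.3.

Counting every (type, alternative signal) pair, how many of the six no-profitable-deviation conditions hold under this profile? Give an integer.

Strong (own payoff 885 − 118×8.3 = -94.4): to t=0 gives 232 → profitable ✗; to t=1.0 gives 599 − 118×1.0 = 481 → profitable ✗.
Moderate (own payoff 599 − 163×1.0 = 436): to t=0 gives 232 → no gain ✓; to t=8.3 gives 885 − 163×8.3 = -467.9 → no gain ✓.
Weak (own payoff 232): to t=1.0 gives 599 − 200×1.0 = 399 → profitable ✗; to t=8.3 gives 885 − 200×8.3 = -775 → no gain ✓.
3 of the 6 constraints hold; not an equilibrium.

3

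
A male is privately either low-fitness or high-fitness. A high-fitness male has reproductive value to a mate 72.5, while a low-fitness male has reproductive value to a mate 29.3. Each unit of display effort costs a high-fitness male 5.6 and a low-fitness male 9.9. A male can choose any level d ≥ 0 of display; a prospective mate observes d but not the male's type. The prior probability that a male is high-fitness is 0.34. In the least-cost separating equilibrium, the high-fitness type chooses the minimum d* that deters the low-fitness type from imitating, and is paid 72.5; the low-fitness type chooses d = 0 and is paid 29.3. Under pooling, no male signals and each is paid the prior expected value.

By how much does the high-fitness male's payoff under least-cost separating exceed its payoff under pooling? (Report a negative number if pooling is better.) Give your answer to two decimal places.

4.08

Least-cost separating signal: d* solves 29.3 = 72.5 − 9.9·d*, so d* = (72.5 − 29.3)/9.9 ≈ 4.3636.
High-fitness type's separating payoff: 72.5 − 5.6 × d* = 72.5 − 5.6 × (72.5 − 29.3)/9.9 = 72.5 − 241.92/9.9 ≈ 48.0636.
Pooling payoff: 0.34 × 72.5 + 0.66 × 29.3 = 43.988.
Difference: 48.0636 − 43.988 = 4.0756, i.e. 4.08 to two decimal places.
The high-fitness type prefers to separate.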